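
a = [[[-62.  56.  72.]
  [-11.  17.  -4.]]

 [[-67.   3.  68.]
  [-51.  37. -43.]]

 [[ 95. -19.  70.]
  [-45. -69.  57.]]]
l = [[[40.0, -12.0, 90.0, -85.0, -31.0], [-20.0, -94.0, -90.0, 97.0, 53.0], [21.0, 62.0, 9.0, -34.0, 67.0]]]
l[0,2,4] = 67.0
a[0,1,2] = -4.0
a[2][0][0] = 95.0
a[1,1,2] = -43.0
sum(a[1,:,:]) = -53.0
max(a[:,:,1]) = 56.0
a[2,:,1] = [-19.0, -69.0]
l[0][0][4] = -31.0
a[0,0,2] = 72.0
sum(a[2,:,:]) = 89.0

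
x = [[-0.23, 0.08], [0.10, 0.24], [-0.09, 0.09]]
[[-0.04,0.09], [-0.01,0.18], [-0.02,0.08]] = x @[[0.12, -0.11], [-0.11, 0.81]]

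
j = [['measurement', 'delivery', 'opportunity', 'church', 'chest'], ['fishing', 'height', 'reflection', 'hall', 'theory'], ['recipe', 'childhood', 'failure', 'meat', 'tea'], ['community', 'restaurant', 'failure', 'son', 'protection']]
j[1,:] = ['fishing', 'height', 'reflection', 'hall', 'theory']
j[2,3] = 'meat'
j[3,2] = 'failure'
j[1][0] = 'fishing'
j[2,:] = ['recipe', 'childhood', 'failure', 'meat', 'tea']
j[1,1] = 'height'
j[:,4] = ['chest', 'theory', 'tea', 'protection']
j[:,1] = ['delivery', 'height', 'childhood', 'restaurant']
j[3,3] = 'son'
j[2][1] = 'childhood'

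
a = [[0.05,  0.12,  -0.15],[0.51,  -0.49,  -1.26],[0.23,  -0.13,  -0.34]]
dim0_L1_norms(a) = [0.79, 0.74, 1.75]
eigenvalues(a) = [(-0.88+0j), (0.05+0.15j), (0.05-0.15j)]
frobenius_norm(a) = 1.52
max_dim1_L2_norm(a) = 1.44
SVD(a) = [[-0.07, 1.00, -0.06],[-0.96, -0.09, -0.28],[-0.28, 0.04, 0.96]] @ diag([1.5093305755464133, 0.166325360784929, 0.08280753637499658]) @ [[-0.37, 0.33, 0.87], [0.09, 0.94, -0.32], [0.93, 0.04, 0.38]]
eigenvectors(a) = [[0.08+0.00j,(-0.71+0j),(-0.71-0j)],[(-0.96+0j),-0.29-0.54j,(-0.29+0.54j)],[(-0.27+0j),(-0.23+0.26j),-0.23-0.26j]]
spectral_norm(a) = 1.51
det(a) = -0.02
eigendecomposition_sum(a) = [[(-0.05+0j), 0.05-0.00j, (0.09-0j)], [(0.56-0j), -0.53+0.00j, (-1.09+0j)], [(0.15-0j), (-0.15+0j), -0.30+0.00j]] + [[0.05+0.06j, 0.04-0.01j, -0.12+0.05j],[-0.03+0.06j, 0.02+0.02j, (-0.09-0.07j)],[(0.04+0j), 0.01-0.02j, -0.02+0.06j]] + [[(0.05-0.06j),(0.04+0.01j),(-0.12-0.05j)], [-0.03-0.06j,(0.02-0.02j),(-0.09+0.07j)], [0.04-0.00j,(0.01+0.02j),(-0.02-0.06j)]]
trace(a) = -0.78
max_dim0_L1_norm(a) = 1.75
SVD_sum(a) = [[0.04, -0.04, -0.1],  [0.53, -0.48, -1.26],  [0.16, -0.14, -0.37]] + [[0.01, 0.16, -0.05],  [-0.0, -0.01, 0.00],  [0.0, 0.01, -0.0]] + [[-0.0, -0.0, -0.00], [-0.02, -0.0, -0.01], [0.07, 0.0, 0.03]]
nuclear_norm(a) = 1.76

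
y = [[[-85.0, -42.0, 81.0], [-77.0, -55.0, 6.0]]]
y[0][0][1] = -42.0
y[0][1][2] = 6.0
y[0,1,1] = -55.0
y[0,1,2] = 6.0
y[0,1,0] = -77.0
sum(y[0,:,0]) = -162.0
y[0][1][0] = -77.0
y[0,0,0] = -85.0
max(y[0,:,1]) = -42.0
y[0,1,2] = 6.0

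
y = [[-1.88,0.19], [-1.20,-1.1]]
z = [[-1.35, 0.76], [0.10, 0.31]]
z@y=[[1.63,-1.09], [-0.56,-0.32]]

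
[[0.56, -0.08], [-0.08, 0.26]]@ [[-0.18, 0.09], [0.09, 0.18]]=[[-0.11,0.04], [0.04,0.04]]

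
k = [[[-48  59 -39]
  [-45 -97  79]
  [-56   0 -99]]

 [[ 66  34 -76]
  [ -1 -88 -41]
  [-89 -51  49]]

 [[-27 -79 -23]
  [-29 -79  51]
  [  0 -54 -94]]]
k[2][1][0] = -29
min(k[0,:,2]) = -99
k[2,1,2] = 51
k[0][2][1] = 0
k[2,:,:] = [[-27, -79, -23], [-29, -79, 51], [0, -54, -94]]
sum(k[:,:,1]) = -355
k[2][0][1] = -79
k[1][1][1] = -88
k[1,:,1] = [34, -88, -51]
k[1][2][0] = -89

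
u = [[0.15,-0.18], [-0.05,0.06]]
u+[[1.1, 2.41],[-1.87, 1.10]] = [[1.25, 2.23], [-1.92, 1.16]]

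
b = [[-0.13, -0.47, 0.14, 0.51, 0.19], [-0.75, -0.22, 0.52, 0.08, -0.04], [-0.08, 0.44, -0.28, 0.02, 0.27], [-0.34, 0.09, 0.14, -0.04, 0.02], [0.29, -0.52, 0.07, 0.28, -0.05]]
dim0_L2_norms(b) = [0.89, 0.86, 0.63, 0.59, 0.34]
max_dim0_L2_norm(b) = 0.89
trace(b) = -0.72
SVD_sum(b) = [[-0.29, -0.36, 0.31, 0.21, -0.02], [-0.39, -0.49, 0.41, 0.28, -0.02], [0.18, 0.23, -0.19, -0.13, 0.01], [-0.08, -0.1, 0.09, 0.06, -0.00], [-0.15, -0.19, 0.16, 0.11, -0.01]] + [[0.22, -0.17, -0.05, 0.10, -0.01], [-0.37, 0.28, 0.09, -0.17, 0.02], [-0.19, 0.14, 0.05, -0.08, 0.01], [-0.25, 0.19, 0.06, -0.11, 0.01], [0.43, -0.32, -0.10, 0.19, -0.02]] + [[-0.06, 0.06, -0.11, 0.2, 0.22], [0.01, -0.01, 0.02, -0.03, -0.04], [-0.07, 0.07, -0.13, 0.24, 0.25], [-0.00, 0.0, -0.01, 0.01, 0.01], [0.01, -0.01, 0.01, -0.02, -0.02]] + [[-0.00, -0.0, -0.00, 0.0, -0.0], [0.0, 0.00, 0.00, -0.00, 0.00], [0.0, 0.0, 0.00, -0.0, 0.00], [-0.00, -0.00, -0.0, 0.0, -0.00], [0.00, 0.0, 0.00, -0.00, 0.00]] + [[-0.00,-0.0,-0.00,-0.0,0.00], [-0.0,-0.0,-0.0,-0.00,0.0], [0.00,0.0,0.0,0.0,-0.0], [0.0,0.0,0.00,0.0,-0.0], [0.00,0.0,0.00,0.0,-0.0]]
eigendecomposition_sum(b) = [[-0.14+0.00j, (-0.25-0j), 0.20-0.00j, (0.11-0j), -0.04+0.00j], [(-0.3+0j), -0.52-0.00j, 0.42-0.00j, (0.23-0j), -0.09+0.00j], [(0.23-0j), 0.39+0.00j, (-0.31+0j), -0.17+0.00j, (0.07-0j)], [(-0.06+0j), -0.09-0.00j, (0.08-0j), 0.04-0.00j, (-0.02+0j)], [-0.13+0.00j, (-0.22-0j), 0.17-0.00j, (0.09-0j), -0.04+0.00j]] + [[(0.17+0j), (-0.18-0j), (-0.06-0j), (0.18+0j), (0.06-0j)], [-0.32-0.00j, (0.34+0j), 0.11+0.00j, (-0.34-0j), -0.11+0.00j], [-0.10-0.00j, 0.11+0.00j, (0.03+0j), (-0.11-0j), -0.03+0.00j], [-0.20-0.00j, 0.21+0.00j, (0.07+0j), (-0.21-0j), (-0.07+0j)], [(0.31+0j), -0.34-0.00j, (-0.11-0j), 0.34+0.00j, (0.11-0j)]] + [[(-0.15+0j), -0.04-0.00j, -0.00-0.00j, 0.22+0.00j, 0.17-0.00j], [-0.13+0.00j, (-0.04-0j), (-0-0j), 0.19+0.00j, 0.15-0.00j], [-0.20+0.00j, (-0.06-0j), -0.00-0.00j, (0.3+0j), 0.24-0.00j], [(-0.09+0j), (-0.02-0j), -0.00-0.00j, 0.13+0.00j, (0.1-0j)], [0.10-0.00j, 0.03+0.00j, 0j, (-0.15-0j), (-0.12+0j)]] + [[-0.00-0.00j, -0.00+0.00j, 0.00+0.00j, 0.00-0.00j, 0j], [-0.00-0.00j, -0.00+0.00j, (-0+0j), 0j, 0j], [(-0-0j), -0.00+0.00j, 0.00+0.00j, 0.00-0.00j, 0j], [0.00-0.00j, -0.00+0.00j, (-0+0j), 0.00+0.00j, 0j], [(-0+0j), 0j, 0.00-0.00j, -0.00-0.00j, 0.00-0.00j]] + [[-0.00+0.00j, (-0-0j), 0.00-0.00j, 0j, 0.00-0.00j],[(-0+0j), -0.00-0.00j, -0.00-0.00j, -0j, -0j],[-0.00+0.00j, -0.00-0.00j, 0.00-0.00j, 0.00+0.00j, 0.00-0.00j],[0j, -0.00-0.00j, (-0-0j), 0.00-0.00j, 0.00-0.00j],[(-0-0j), -0j, 0j, -0.00+0.00j, 0.00+0.00j]]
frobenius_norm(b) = 1.54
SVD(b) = [[-0.53, -0.32, 0.64, -0.40, -0.2], [-0.71, 0.54, -0.11, 0.41, -0.15], [0.33, 0.27, 0.75, 0.47, 0.15], [-0.15, 0.37, 0.04, -0.43, 0.81], [-0.28, -0.63, -0.07, 0.51, 0.51]] @ diag([1.1210188893881632, 0.9297387236264208, 0.5090176033875963, 0.0018130840322806681, 0.0005895695730511736]) @ [[0.49, 0.61, -0.52, -0.35, 0.03], [-0.74, 0.55, 0.18, -0.33, 0.03], [-0.19, 0.18, -0.35, 0.61, 0.66], [0.33, 0.05, 0.60, -0.29, 0.67], [0.25, 0.53, 0.47, 0.56, -0.35]]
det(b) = 0.00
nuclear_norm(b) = 2.56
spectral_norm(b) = 1.12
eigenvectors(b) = [[(0.34+0j), (0.32+0j), (0.47+0j), -0.18+0.17j, (-0.18-0.17j)],  [0.71+0.00j, (-0.6+0j), (0.42+0j), (-0.48+0.12j), -0.48-0.12j],  [-0.53+0.00j, -0.19+0.00j, 0.64+0.00j, (-0.36+0.32j), (-0.36-0.32j)],  [(0.13+0j), -0.38+0.00j, 0.28+0.00j, (-0.53+0j), -0.53-0.00j],  [(0.29+0j), (0.6+0j), -0.33+0.00j, (0.39+0.19j), 0.39-0.19j]]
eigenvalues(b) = [(-0.97+0j), (0.43+0j), (-0.18+0j), 0j, -0j]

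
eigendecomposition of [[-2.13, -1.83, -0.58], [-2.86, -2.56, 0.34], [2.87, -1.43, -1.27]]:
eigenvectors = [[(-0.57+0j), -0.10-0.26j, (-0.1+0.26j)],[(-0.81+0j), (0.18+0.28j), (0.18-0.28j)],[0.14+0.00j, (-0.9+0j), (-0.9-0j)]]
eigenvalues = [(-4.61+0j), (-0.67+1.29j), (-0.67-1.29j)]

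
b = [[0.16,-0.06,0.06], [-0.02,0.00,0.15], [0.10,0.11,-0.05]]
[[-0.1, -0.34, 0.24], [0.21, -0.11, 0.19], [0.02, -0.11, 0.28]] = b@[[-0.60,-1.73,1.62], [1.29,0.13,1.76], [1.30,-0.96,1.47]]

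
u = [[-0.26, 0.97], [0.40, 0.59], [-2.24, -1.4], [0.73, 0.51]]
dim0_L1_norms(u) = [3.63, 3.47]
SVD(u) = [[0.12,-0.95],[0.23,-0.25],[-0.91,-0.19],[0.31,0.02]] @ diag([2.8836373287084998, 0.9858173038037578]) @ [[0.81, 0.59], [0.59, -0.81]]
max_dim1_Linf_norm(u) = 2.24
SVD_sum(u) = [[0.29, 0.21], [0.54, 0.39], [-2.13, -1.55], [0.72, 0.52]] + [[-0.55,0.76],[-0.14,0.2],[-0.11,0.15],[0.01,-0.01]]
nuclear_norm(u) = 3.87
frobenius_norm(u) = 3.05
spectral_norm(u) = 2.88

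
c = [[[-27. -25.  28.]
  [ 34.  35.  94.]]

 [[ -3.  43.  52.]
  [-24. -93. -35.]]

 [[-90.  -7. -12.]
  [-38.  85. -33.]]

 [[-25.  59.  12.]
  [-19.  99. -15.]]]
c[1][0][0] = -3.0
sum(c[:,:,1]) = 196.0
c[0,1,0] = 34.0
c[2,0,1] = -7.0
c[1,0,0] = -3.0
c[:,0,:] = [[-27.0, -25.0, 28.0], [-3.0, 43.0, 52.0], [-90.0, -7.0, -12.0], [-25.0, 59.0, 12.0]]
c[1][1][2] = -35.0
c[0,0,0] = -27.0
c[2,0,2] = -12.0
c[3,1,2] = -15.0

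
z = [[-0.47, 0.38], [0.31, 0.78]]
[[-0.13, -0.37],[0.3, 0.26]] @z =[[-0.05, -0.34],[-0.06, 0.32]]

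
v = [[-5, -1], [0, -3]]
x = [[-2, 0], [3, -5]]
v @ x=[[7, 5], [-9, 15]]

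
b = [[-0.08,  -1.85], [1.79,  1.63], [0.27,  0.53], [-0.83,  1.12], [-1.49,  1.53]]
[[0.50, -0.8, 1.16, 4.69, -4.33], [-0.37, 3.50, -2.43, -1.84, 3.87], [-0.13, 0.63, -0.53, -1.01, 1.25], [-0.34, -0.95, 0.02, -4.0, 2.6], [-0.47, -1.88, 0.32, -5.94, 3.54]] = b @ [[0.04, 1.63, -0.82, 1.33, 0.03], [-0.27, 0.36, -0.59, -2.59, 2.34]]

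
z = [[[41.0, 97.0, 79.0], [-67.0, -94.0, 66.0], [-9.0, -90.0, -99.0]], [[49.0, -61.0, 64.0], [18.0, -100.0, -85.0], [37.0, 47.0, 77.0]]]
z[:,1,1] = [-94.0, -100.0]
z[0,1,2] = 66.0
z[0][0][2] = 79.0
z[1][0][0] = 49.0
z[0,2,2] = -99.0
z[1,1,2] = -85.0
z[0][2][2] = -99.0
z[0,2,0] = -9.0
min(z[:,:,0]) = -67.0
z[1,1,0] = 18.0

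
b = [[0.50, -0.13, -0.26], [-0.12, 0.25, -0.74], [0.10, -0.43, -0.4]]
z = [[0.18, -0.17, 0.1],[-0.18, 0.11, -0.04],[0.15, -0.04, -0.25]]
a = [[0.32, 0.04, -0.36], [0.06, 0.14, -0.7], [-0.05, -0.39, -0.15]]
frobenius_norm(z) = 0.45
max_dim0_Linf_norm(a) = 0.7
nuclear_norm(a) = 1.50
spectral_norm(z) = 0.35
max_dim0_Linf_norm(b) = 0.74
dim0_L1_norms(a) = [0.43, 0.57, 1.21]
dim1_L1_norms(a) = [0.72, 0.9, 0.59]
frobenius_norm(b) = 1.15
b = z + a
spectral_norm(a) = 0.83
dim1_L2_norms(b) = [0.58, 0.79, 0.6]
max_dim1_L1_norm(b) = 1.11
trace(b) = 0.35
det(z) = 0.00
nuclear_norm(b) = 1.88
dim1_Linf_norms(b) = [0.5, 0.74, 0.43]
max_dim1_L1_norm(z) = 0.45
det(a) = -0.09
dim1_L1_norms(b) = [0.89, 1.11, 0.93]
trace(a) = 0.31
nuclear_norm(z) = 0.66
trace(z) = 0.04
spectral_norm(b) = 0.89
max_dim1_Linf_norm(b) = 0.74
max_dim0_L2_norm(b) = 0.88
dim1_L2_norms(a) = [0.48, 0.72, 0.42]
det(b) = -0.20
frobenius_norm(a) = 0.96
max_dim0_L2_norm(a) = 0.8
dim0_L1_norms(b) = [0.72, 0.81, 1.4]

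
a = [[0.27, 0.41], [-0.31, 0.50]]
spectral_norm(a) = 0.65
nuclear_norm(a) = 1.05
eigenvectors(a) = [[0.75+0.00j, 0.75-0.00j], [0.21+0.62j, (0.21-0.62j)]]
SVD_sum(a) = [[-0.06, 0.35],  [-0.09, 0.54]] + [[0.33, 0.06], [-0.22, -0.04]]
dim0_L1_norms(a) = [0.58, 0.91]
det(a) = 0.26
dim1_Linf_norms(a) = [0.41, 0.5]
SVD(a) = [[0.55,0.84],[0.84,-0.55]] @ diag([0.6524904357643007, 0.40169171168461154]) @ [[-0.17, 0.99], [0.99, 0.17]]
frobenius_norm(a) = 0.77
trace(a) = 0.77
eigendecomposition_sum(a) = [[0.14+0.23j, (0.21-0.23j)], [(-0.16+0.18j), 0.25+0.10j]] + [[(0.14-0.23j), (0.21+0.23j)], [-0.16-0.18j, 0.25-0.10j]]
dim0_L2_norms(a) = [0.41, 0.65]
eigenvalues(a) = [(0.39+0.34j), (0.39-0.34j)]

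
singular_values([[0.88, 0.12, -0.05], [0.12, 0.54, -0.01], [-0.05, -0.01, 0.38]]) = [0.92, 0.5, 0.38]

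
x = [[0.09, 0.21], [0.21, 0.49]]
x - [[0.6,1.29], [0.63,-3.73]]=[[-0.51, -1.08],[-0.42, 4.22]]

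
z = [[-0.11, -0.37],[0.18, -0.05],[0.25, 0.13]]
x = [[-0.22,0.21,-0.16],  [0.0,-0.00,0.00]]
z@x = [[0.02,  -0.02,  0.02], [-0.04,  0.04,  -0.03], [-0.06,  0.05,  -0.04]]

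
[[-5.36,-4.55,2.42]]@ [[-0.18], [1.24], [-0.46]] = [[-5.79]]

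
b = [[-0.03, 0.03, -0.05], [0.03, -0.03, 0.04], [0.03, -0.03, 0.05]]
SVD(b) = [[-0.60, -0.38, 0.71], [0.53, -0.85, 0.0], [0.6, 0.38, 0.71]] @ diag([0.10940715069244657, 0.00548410223831397, 9.227132366244052e-19]) @ [[0.47, -0.47, 0.74], [-0.52, 0.52, 0.67], [0.71, 0.71, 0.0]]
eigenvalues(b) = [-0.02, 0.01, 0.0]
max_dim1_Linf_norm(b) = 0.05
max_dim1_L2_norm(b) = 0.07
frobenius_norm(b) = 0.11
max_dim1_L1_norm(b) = 0.11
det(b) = 0.00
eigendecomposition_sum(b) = [[-0.02, 0.02, -0.02], [0.03, -0.03, 0.03], [0.02, -0.02, 0.02]] + [[-0.01, 0.01, -0.03], [0.0, -0.00, 0.01], [0.01, -0.01, 0.03]] + [[0.0, -0.00, 0.00], [0.0, -0.00, 0.0], [-0.00, 0.0, -0.0]]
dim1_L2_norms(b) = [0.07, 0.06, 0.07]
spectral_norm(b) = 0.11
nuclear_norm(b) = 0.11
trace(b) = -0.01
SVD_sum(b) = [[-0.03, 0.03, -0.05], [0.03, -0.03, 0.04], [0.03, -0.03, 0.05]] + [[0.00, -0.0, -0.0], [0.0, -0.0, -0.00], [-0.0, 0.0, 0.0]] + [[0.00, 0.00, 0.00], [0.00, 0.00, 0.0], [0.00, 0.0, 0.0]]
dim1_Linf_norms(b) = [0.05, 0.04, 0.05]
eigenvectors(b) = [[-0.5,0.70,0.71],  [0.71,-0.16,0.71],  [0.5,-0.7,-0.00]]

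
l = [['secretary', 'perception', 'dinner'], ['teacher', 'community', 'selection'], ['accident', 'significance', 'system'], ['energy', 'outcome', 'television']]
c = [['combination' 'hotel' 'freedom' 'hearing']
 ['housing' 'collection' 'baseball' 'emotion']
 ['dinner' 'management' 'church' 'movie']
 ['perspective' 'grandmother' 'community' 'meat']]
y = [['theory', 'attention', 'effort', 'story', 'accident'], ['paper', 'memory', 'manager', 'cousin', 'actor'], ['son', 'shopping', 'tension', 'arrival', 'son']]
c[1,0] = 'housing'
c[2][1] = 'management'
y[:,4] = ['accident', 'actor', 'son']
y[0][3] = 'story'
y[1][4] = 'actor'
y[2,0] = 'son'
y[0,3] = 'story'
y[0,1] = 'attention'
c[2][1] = 'management'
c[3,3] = 'meat'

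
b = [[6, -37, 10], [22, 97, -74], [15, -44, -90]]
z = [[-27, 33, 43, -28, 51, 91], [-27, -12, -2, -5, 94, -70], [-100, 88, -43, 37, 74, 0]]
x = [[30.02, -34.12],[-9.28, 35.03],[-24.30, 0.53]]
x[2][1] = 0.53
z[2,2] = -43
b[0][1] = -37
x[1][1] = 35.03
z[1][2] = -2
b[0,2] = 10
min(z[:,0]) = -100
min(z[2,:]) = -100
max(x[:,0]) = 30.02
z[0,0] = -27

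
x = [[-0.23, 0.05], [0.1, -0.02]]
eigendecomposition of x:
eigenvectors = [[-0.92, -0.21], [0.40, -0.98]]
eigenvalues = [-0.25, 0.0]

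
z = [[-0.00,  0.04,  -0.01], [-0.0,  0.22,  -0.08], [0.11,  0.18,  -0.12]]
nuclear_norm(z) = 0.42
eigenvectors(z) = [[0.01, 0.46, 0.16], [-0.26, 0.32, 0.8], [-0.96, 0.83, 0.57]]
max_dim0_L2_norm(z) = 0.29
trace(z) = 0.10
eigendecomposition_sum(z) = [[-0.0, -0.00, 0.0],[0.03, 0.01, -0.02],[0.12, 0.03, -0.08]] + [[0.01, -0.00, 0.00], [0.01, -0.0, 0.0], [0.02, -0.00, 0.0]] + [[-0.01, 0.04, -0.01],[-0.04, 0.21, -0.06],[-0.03, 0.15, -0.04]]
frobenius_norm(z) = 0.34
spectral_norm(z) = 0.33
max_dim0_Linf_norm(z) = 0.22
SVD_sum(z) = [[0.01,0.03,-0.02], [0.05,0.2,-0.10], [0.06,0.20,-0.10]] + [[-0.01, 0.0, 0.00],[-0.05, 0.02, 0.02],[0.05, -0.02, -0.02]] + [[0.00, 0.00, 0.0], [-0.00, -0.00, -0.00], [0.0, 0.0, 0.00]]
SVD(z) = [[0.12, -0.14, 0.98], [0.69, -0.70, -0.19], [0.72, 0.7, 0.01]] @ diag([0.32805099636817164, 0.0881366538379264, 0.003804475273064678]) @ [[0.24, 0.87, -0.43], [0.87, -0.39, -0.30], [0.43, 0.31, 0.85]]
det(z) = -0.00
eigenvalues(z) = [-0.07, 0.01, 0.16]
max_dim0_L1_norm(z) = 0.44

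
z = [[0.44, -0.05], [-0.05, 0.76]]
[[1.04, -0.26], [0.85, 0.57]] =z @ [[2.52, -0.52],[1.29, 0.71]]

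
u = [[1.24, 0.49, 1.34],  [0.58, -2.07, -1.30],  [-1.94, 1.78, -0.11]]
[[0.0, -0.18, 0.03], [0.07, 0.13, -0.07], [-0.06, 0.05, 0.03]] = u@[[0.11, -0.08, -0.05], [0.08, -0.06, -0.03], [-0.13, -0.04, 0.08]]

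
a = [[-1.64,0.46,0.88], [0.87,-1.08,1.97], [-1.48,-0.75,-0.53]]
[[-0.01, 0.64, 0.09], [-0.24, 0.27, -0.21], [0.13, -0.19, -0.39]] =a @ [[-0.05, -0.13, 0.07], [0.00, 0.27, 0.34], [-0.1, 0.34, 0.05]]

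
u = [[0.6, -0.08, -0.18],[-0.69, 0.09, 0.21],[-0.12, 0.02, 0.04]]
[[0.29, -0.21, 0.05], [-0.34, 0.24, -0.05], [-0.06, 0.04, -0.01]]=u @ [[0.49, -0.34, 0.16], [-0.34, 0.24, -0.08], [0.16, -0.08, 0.31]]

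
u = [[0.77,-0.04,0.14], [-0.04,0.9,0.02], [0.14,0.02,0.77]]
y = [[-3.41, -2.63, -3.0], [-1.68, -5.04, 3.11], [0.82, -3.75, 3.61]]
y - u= [[-4.18, -2.59, -3.14], [-1.64, -5.94, 3.09], [0.68, -3.77, 2.84]]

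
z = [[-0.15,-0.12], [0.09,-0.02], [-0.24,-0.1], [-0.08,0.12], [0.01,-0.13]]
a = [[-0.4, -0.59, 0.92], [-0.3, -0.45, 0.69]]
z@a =[[0.10, 0.14, -0.22],[-0.03, -0.04, 0.07],[0.13, 0.19, -0.29],[-0.0, -0.01, 0.01],[0.03, 0.05, -0.08]]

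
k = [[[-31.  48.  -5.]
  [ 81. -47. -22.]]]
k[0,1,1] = -47.0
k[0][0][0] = -31.0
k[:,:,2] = [[-5.0, -22.0]]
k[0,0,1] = 48.0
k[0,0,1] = 48.0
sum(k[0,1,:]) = 12.0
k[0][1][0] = 81.0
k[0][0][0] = -31.0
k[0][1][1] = -47.0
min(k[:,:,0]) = -31.0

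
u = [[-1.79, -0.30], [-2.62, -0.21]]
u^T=[[-1.79, -2.62], [-0.3, -0.21]]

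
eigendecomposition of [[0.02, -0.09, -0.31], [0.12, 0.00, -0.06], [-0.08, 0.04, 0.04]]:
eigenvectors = [[-0.73+0.00j, 0.46+0.30j, 0.46-0.30j], [0.48+0.00j, 0.78+0.00j, (0.78-0j)], [-0.48+0.00j, (-0.28-0.15j), (-0.28+0.15j)]]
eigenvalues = [(-0.12+0j), (0.09+0.06j), (0.09-0.06j)]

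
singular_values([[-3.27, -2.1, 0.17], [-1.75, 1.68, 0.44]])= [3.96, 2.35]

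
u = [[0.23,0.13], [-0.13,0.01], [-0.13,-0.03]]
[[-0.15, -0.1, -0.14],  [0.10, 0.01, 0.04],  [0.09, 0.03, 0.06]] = u @ [[-0.73, -0.12, -0.35], [0.1, -0.57, -0.45]]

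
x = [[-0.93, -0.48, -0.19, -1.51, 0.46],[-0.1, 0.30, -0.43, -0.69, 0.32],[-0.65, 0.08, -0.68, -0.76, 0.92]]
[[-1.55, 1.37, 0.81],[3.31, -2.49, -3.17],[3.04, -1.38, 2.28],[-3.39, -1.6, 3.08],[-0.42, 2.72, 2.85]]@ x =[[0.78,  1.22,  -0.85,  0.78,  0.47], [-0.77,  -2.59,  2.60,  -0.87,  -2.19], [-4.17,  -1.69,  -1.53,  -5.37,  3.05], [1.31,  1.39,  -0.76,  3.88,  0.76], [-1.73,  1.25,  -3.03,  -3.41,  3.30]]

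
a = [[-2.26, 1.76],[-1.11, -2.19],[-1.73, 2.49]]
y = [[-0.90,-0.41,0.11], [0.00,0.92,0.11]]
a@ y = [[2.03,2.55,-0.05], [1.00,-1.56,-0.36], [1.56,3.0,0.08]]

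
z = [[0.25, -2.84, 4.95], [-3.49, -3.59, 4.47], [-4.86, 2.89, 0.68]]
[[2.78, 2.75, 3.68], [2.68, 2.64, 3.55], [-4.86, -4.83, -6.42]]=z @ [[0.28, 0.28, 0.37], [-1.18, -1.17, -1.56], [-0.13, -0.13, -0.17]]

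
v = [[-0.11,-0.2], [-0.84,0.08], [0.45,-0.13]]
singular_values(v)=[0.97, 0.23]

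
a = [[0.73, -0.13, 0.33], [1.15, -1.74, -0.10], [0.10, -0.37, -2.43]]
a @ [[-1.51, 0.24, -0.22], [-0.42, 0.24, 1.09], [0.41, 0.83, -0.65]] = [[-0.91, 0.42, -0.52], [-1.05, -0.22, -2.08], [-0.99, -2.08, 1.15]]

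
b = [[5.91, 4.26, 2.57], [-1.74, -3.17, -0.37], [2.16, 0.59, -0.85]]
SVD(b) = [[-0.9,-0.06,-0.43],  [0.39,-0.57,-0.72],  [-0.2,-0.82,0.54]] @ diag([8.563747852606793, 1.7294110056871836, 1.5170894141020648]) @ [[-0.75, -0.6, -0.27], [-0.65, 0.62, 0.43], [-0.1, 0.50, -0.86]]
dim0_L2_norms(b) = [6.53, 5.34, 2.73]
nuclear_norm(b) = 11.81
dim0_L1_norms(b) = [9.81, 8.02, 3.79]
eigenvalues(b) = [(5.82+0j), (-1.96+0.08j), (-1.96-0.08j)]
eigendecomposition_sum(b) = [[(5.78+0j),2.87+0.00j,2.07-0.00j], [-1.19+0.00j,-0.59+0.00j,-0.43+0.00j], [(1.77+0j),(0.88+0j),(0.63-0j)]] + [[0.07+1.79j, 0.69+5.09j, (0.25-2.42j)], [(-0.27-1.8j), -1.29-5.05j, (0.03+2.47j)], [(0.2-2.51j), (-0.14-7.21j), (-0.74+3.34j)]] + [[0.07-1.79j, 0.69-5.09j, 0.25+2.42j], [-0.27+1.80j, -1.29+5.05j, 0.03-2.47j], [(0.2+2.51j), -0.14+7.21j, -0.74-3.34j]]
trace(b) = 1.89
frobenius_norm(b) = 8.87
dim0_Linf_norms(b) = [5.91, 4.26, 2.57]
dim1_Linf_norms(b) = [5.91, 3.17, 2.16]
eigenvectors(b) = [[(0.94+0j), -0.50+0.06j, (-0.5-0.06j)], [-0.19+0.00j, 0.49-0.12j, (0.49+0.12j)], [(0.29+0j), 0.70+0.00j, (0.7-0j)]]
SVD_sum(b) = [[5.78, 4.65, 2.05], [-2.49, -2.01, -0.88], [1.32, 1.06, 0.47]] + [[0.07, -0.06, -0.05], [0.65, -0.61, -0.43], [0.92, -0.88, -0.62]] + [[0.06, -0.33, 0.57], [0.11, -0.55, 0.94], [-0.08, 0.41, -0.7]]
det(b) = 22.47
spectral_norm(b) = 8.56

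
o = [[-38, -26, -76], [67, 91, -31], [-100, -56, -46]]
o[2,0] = -100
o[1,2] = -31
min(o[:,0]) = -100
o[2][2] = -46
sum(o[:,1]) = 9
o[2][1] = -56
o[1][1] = 91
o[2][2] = -46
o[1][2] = -31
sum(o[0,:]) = -140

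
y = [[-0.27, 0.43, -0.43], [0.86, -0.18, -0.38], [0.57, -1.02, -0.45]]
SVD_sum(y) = [[-0.22,0.23,0.11], [0.53,-0.55,-0.26], [0.8,-0.83,-0.38]] + [[0.17, 0.31, -0.31], [0.16, 0.29, -0.29], [-0.06, -0.11, 0.11]] + [[-0.22, -0.11, -0.22], [0.17, 0.08, 0.17], [-0.17, -0.08, -0.18]]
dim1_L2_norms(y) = [0.67, 0.96, 1.25]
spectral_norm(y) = 1.50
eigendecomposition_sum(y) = [[-0.21+0.31j, 0.08-0.25j, (-0.14-0.04j)], [0.32+0.32j, -0.28-0.15j, -0.08+0.15j], [0.35+0.87j, (-0.41-0.51j), -0.28+0.22j]] + [[-0.21-0.31j, 0.08+0.25j, -0.14+0.04j], [(0.32-0.32j), -0.28+0.15j, (-0.08-0.15j)], [(0.35-0.87j), -0.41+0.51j, -0.28-0.22j]] + [[(0.16+0j), (0.27-0j), (-0.16-0j)], [0.22+0.00j, (0.38-0j), -0.21-0.00j], [(-0.12-0j), (-0.21+0j), 0.12+0.00j]]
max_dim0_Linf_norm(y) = 1.02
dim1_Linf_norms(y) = [0.43, 0.86, 1.02]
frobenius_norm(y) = 1.71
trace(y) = -0.90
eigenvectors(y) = [[0.19+0.28j,(0.19-0.28j),-0.54+0.00j], [(0.38-0.16j),0.38+0.16j,(-0.74+0j)], [(0.85+0j),(0.85-0j),0.41+0.00j]]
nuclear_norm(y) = 2.65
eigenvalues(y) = [(-0.78+0.39j), (-0.78-0.39j), (0.65+0j)]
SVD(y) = [[-0.22, 0.71, -0.67], [0.54, 0.66, 0.52], [0.81, -0.25, -0.53]] @ diag([1.497337997833221, 0.6672084824139614, 0.48960367772276686]) @ [[0.66, -0.68, -0.32], [0.36, 0.65, -0.67], [0.66, 0.33, 0.67]]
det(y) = 0.49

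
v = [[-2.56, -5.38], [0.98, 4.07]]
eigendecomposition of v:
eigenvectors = [[-0.99, 0.69], [0.17, -0.73]]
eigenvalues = [-1.64, 3.15]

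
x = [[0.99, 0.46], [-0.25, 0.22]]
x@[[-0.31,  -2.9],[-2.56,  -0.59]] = [[-1.48,-3.14],  [-0.49,0.60]]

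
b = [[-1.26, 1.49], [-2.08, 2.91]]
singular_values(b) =[4.07, 0.14]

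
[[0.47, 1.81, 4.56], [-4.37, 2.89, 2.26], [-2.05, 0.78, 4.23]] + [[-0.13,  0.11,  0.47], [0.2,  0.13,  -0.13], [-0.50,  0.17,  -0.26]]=[[0.34, 1.92, 5.03], [-4.17, 3.02, 2.13], [-2.55, 0.95, 3.97]]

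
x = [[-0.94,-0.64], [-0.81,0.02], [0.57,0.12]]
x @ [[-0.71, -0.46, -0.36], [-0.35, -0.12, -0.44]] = [[0.89, 0.51, 0.62], [0.57, 0.37, 0.28], [-0.45, -0.28, -0.26]]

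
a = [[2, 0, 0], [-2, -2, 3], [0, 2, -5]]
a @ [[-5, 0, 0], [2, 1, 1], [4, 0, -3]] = [[-10, 0, 0], [18, -2, -11], [-16, 2, 17]]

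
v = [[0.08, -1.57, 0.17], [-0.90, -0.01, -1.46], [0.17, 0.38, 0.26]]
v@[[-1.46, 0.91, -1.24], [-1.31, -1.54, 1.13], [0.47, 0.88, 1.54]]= [[2.02, 2.64, -1.61], [0.64, -2.09, -1.14], [-0.62, -0.2, 0.62]]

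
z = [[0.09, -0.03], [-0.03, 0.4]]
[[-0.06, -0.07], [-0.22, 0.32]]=z @ [[-0.85, -0.52],[-0.62, 0.75]]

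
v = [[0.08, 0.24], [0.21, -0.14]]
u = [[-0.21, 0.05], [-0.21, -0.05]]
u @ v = [[-0.01, -0.06], [-0.03, -0.04]]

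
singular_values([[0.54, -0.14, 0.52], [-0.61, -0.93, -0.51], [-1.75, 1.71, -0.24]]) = [2.52, 1.3, 0.28]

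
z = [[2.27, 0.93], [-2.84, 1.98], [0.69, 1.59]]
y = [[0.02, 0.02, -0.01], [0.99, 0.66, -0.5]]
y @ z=[[-0.02,0.04], [0.03,1.43]]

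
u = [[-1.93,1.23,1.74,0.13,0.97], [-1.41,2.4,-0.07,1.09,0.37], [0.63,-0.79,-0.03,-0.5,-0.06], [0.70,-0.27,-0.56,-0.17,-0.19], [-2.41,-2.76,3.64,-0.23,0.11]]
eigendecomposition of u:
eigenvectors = [[(-0.13+0j), (-0.16+0.39j), -0.16-0.39j, 0.31+0.00j, (-0.62+0j)], [0.49+0.00j, -0.08+0.15j, -0.08-0.15j, (-0.21+0j), (-0.11+0j)], [-0.19+0.00j, (0.09-0.02j), (0.09+0.02j), (0.07+0j), -0.53+0.00j], [(0.02+0j), 0.12-0.07j, (0.12+0.07j), 0.63+0.00j, (-0.57+0j)], [(-0.84+0j), (-0.88+0j), (-0.88-0j), (0.67+0j), (-0.07+0j)]]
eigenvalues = [(2.21+0j), (-0.91+1.6j), (-0.91-1.6j), (-0+0j), (-0+0j)]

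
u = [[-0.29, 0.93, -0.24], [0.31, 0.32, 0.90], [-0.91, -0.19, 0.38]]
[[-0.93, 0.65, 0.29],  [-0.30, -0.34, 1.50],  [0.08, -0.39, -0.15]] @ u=[[0.21, -0.71, 0.92], [-1.38, -0.67, 0.34], [-0.01, -0.02, -0.43]]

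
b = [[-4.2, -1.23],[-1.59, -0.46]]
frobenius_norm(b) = 4.68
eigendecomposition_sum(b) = [[-4.2, -1.23], [-1.59, -0.46]] + [[0.00, -0.0],[-0.0, 0.00]]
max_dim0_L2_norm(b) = 4.49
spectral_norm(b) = 4.68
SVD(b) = [[-0.94, -0.35], [-0.35, 0.94]] @ diag([4.678950132599767, 0.005065238852381558]) @ [[0.96, 0.28], [-0.28, 0.96]]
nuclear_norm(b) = 4.68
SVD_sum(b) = [[-4.2, -1.23], [-1.59, -0.46]] + [[0.00, -0.0], [-0.00, 0.0]]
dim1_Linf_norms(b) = [4.2, 1.59]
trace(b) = -4.66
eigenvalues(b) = [-4.67, 0.01]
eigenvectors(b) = [[-0.94,  0.28], [-0.35,  -0.96]]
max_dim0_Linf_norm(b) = 4.2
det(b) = -0.02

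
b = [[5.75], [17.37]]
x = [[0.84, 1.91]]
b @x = [[4.83, 10.98], [14.59, 33.18]]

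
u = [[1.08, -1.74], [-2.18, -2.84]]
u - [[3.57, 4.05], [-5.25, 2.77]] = [[-2.49, -5.79], [3.07, -5.61]]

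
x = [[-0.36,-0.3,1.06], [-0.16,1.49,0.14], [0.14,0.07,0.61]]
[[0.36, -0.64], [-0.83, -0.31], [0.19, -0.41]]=x@[[0.33, -0.02], [-0.55, -0.15], [0.3, -0.65]]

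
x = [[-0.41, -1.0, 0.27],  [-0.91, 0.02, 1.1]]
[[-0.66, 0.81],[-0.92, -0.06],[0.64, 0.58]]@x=[[-0.47, 0.68, 0.71], [0.43, 0.92, -0.31], [-0.79, -0.63, 0.81]]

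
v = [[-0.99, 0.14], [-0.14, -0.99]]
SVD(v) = [[-0.99, -0.14],  [-0.14, 0.99]] @ diag([0.9998499887483123, 0.9998499887483122]) @ [[1.0, 0.0], [-0.0, -1.00]]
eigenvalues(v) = [(-0.99+0.14j), (-0.99-0.14j)]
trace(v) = -1.98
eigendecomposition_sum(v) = [[-0.50+0.07j, (0.07+0.5j)], [(-0.07-0.5j), (-0.5+0.07j)]] + [[(-0.5-0.07j), (0.07-0.5j)], [-0.07+0.50j, (-0.5-0.07j)]]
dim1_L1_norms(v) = [1.13, 1.13]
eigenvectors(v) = [[(0.71+0j), (0.71-0j)], [0.00+0.71j, 0.00-0.71j]]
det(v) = 1.00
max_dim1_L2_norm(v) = 1.0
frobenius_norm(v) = 1.41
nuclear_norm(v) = 2.00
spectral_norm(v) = 1.00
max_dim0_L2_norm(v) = 1.0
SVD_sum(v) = [[-0.99, 0.0], [-0.14, 0.0]] + [[0.0, 0.14],[0.00, -0.99]]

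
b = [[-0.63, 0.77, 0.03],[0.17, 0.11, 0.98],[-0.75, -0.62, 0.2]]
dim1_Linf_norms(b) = [0.77, 0.98, 0.75]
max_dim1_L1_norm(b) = 1.57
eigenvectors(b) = [[(0.85+0j), 0.20+0.31j, 0.20-0.31j], [-0.41+0.00j, -0.10+0.64j, (-0.1-0.64j)], [0.32+0.00j, -0.67+0.00j, (-0.67-0j)]]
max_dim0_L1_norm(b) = 1.55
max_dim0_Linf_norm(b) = 0.98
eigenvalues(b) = [(-0.99+0j), (0.34+0.94j), (0.34-0.94j)]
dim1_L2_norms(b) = [1.0, 1.0, 0.99]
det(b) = -0.99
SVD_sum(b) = [[-0.07,0.18,0.40], [-0.14,0.37,0.80], [-0.01,0.02,0.04]] + [[-0.66, 0.07, -0.15], [0.36, -0.04, 0.08], [-0.60, 0.06, -0.14]] + [[0.10, 0.52, -0.22], [-0.04, -0.22, 0.1], [-0.14, -0.7, 0.3]]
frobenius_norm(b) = 1.73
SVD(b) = [[-0.44, 0.69, -0.58],[-0.89, -0.37, 0.25],[-0.04, 0.63, 0.78]] @ diag([1.0024431332357429, 0.9939448003089031, 0.9930667140567158]) @ [[0.16, -0.41, -0.90], [-0.97, 0.10, -0.22], [-0.18, -0.91, 0.39]]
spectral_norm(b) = 1.00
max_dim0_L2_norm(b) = 1.0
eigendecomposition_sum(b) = [[-0.72+0.00j,(0.35-0j),-0.27-0.00j], [0.35-0.00j,(-0.17+0j),(0.13+0j)], [-0.27+0.00j,0.13-0.00j,(-0.1-0j)]] + [[0.05+0.13j, 0.21+0.11j, (0.15-0.2j)], [-0.09+0.22j, (0.14+0.39j), (0.42-0.08j)], [-0.24-0.06j, (-0.38+0.21j), 0.15+0.42j]] + [[0.05-0.13j,0.21-0.11j,0.15+0.20j], [(-0.09-0.22j),(0.14-0.39j),0.42+0.08j], [-0.24+0.06j,-0.38-0.21j,(0.15-0.42j)]]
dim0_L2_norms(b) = [0.99, 0.99, 1.0]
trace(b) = -0.32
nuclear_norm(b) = 2.99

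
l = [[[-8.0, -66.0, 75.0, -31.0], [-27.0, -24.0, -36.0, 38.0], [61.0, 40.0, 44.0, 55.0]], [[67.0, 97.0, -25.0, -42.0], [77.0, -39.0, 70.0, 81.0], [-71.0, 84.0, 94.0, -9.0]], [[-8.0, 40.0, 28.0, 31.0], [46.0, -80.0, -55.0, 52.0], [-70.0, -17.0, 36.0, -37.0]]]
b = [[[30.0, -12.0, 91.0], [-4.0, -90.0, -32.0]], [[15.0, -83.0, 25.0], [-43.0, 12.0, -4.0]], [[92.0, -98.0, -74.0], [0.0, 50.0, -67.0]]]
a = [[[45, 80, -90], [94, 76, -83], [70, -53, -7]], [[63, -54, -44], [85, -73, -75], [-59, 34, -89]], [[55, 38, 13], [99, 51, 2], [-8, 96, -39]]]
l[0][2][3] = 55.0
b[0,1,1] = -90.0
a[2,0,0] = 55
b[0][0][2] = 91.0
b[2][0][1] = -98.0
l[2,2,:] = [-70.0, -17.0, 36.0, -37.0]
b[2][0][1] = -98.0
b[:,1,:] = [[-4.0, -90.0, -32.0], [-43.0, 12.0, -4.0], [0.0, 50.0, -67.0]]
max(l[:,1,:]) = 81.0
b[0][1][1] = -90.0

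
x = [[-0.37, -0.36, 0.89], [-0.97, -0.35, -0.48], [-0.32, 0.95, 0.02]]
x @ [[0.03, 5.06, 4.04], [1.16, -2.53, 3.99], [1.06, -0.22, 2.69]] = [[0.51, -1.16, -0.54], [-0.94, -3.92, -6.61], [1.11, -4.03, 2.55]]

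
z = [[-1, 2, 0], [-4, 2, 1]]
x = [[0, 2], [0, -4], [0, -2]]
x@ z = [[-8, 4, 2], [16, -8, -4], [8, -4, -2]]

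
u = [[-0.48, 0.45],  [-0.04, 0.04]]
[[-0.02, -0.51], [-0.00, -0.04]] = u @ [[0.01, 0.21],  [-0.03, -0.90]]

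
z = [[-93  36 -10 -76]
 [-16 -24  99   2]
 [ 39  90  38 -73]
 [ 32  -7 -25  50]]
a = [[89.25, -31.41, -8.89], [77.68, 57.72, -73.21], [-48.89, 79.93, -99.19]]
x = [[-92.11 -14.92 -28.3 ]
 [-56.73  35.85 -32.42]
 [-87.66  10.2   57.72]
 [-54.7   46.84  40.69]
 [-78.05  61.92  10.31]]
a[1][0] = 77.68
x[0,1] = -14.92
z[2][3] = -73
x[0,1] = -14.92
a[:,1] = [-31.41, 57.72, 79.93]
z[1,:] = [-16, -24, 99, 2]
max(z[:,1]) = 90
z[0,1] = 36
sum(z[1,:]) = 61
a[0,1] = -31.41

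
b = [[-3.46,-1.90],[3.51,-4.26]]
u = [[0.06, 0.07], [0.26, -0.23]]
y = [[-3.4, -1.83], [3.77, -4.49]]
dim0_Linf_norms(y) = [3.77, 4.49]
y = b + u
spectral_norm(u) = 0.35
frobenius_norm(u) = 0.36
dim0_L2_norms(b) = [4.93, 4.66]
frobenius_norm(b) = 6.79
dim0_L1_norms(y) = [7.17, 6.32]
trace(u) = -0.17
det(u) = -0.03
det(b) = 21.41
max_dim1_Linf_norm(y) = 4.49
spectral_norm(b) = 5.61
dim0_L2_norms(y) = [5.08, 4.85]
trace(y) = -7.89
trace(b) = -7.72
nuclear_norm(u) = 0.44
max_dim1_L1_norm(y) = 8.26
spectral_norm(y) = 5.95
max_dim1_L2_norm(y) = 5.86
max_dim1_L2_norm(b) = 5.52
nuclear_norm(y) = 9.68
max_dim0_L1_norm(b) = 6.97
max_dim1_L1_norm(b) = 7.77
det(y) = 22.17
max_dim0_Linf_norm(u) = 0.26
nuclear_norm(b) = 9.43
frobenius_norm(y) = 7.02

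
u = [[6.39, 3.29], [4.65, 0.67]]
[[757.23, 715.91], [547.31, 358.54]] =u@[[117.39, 63.53], [2.16, 94.21]]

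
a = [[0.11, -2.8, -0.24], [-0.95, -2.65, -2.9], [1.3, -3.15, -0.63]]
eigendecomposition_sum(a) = [[0.71, -0.82, 0.71],  [-0.69, 0.80, -0.69],  [0.99, -1.14, 0.99]] + [[-0.58, 0.08, 0.47], [-0.22, 0.03, 0.18], [0.33, -0.04, -0.27]] + [[-0.02, -2.06, -1.42], [-0.04, -3.48, -2.39], [-0.02, -1.96, -1.35]]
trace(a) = -3.17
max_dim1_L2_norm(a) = 4.04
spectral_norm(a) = 5.47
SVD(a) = [[0.48, 0.34, 0.81], [0.66, -0.74, -0.08], [0.58, 0.58, -0.58]] @ diag([5.468247555770821, 2.406286411774016, 0.7497695468063319]) @ [[0.03,  -0.9,  -0.44], [0.62,  -0.33,  0.71], [-0.78,  -0.29,  0.55]]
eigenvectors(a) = [[0.51, -0.83, 0.46],[-0.49, -0.31, 0.77],[0.71, 0.47, 0.44]]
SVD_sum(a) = [[0.08, -2.36, -1.15],[0.11, -3.25, -1.59],[0.10, -2.83, -1.38]] + [[0.50,-0.26,0.58], [-1.11,0.59,-1.28], [0.86,-0.45,0.99]] + [[-0.48, -0.18, 0.33], [0.05, 0.02, -0.03], [0.34, 0.13, -0.24]]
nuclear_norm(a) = 8.62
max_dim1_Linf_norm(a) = 3.15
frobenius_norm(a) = 6.02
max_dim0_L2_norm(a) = 4.98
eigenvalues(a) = [2.49, -0.82, -4.85]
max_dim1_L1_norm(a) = 6.5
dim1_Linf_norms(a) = [2.8, 2.9, 3.15]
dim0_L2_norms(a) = [1.61, 4.98, 2.98]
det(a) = 9.87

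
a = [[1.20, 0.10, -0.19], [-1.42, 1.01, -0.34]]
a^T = [[1.2, -1.42],[0.1, 1.01],[-0.19, -0.34]]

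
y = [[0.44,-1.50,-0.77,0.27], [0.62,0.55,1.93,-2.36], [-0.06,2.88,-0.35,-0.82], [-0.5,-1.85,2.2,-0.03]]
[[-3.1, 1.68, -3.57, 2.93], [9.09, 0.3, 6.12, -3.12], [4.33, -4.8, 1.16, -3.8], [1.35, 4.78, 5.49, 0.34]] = y@[[-0.50, -0.83, -0.95, -0.05], [0.82, -1.7, 0.60, -1.41], [1.15, 0.55, 2.78, -1.04], [-2.85, -0.29, -0.43, 0.13]]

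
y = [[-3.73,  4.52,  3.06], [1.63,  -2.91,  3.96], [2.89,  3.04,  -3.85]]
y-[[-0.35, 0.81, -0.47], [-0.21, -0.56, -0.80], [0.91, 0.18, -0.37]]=[[-3.38, 3.71, 3.53], [1.84, -2.35, 4.76], [1.98, 2.86, -3.48]]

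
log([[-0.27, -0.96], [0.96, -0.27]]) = [[-0.0, -1.84], [1.84, -0.0]]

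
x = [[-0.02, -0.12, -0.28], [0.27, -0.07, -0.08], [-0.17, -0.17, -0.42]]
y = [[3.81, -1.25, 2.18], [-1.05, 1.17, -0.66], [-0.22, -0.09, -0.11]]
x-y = [[-3.83, 1.13, -2.46], [1.32, -1.24, 0.58], [0.05, -0.08, -0.31]]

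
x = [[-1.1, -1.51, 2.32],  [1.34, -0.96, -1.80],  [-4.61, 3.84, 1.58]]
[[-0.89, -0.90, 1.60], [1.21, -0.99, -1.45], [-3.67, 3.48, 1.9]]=x @[[0.68, -0.09, -0.12], [-0.09, 0.77, 0.07], [-0.12, 0.07, 0.68]]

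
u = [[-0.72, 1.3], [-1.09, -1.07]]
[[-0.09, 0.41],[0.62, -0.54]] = u@[[-0.32, 0.12], [-0.25, 0.38]]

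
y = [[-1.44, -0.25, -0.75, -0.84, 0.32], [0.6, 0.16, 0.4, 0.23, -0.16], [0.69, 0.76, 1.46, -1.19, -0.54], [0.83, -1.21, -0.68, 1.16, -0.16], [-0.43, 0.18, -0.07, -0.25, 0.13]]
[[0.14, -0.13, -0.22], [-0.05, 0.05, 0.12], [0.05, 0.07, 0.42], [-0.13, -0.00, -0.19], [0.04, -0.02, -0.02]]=y @ [[-0.10, 0.11, 0.08], [-0.00, 0.07, 0.09], [0.02, -0.02, 0.14], [-0.04, -0.01, -0.05], [-0.08, 0.08, -0.06]]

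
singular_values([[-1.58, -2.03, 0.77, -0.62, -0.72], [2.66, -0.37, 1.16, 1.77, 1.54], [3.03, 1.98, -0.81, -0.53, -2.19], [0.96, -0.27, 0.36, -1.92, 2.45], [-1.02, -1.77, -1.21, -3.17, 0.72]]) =[5.67, 4.07, 3.88, 1.85, 0.86]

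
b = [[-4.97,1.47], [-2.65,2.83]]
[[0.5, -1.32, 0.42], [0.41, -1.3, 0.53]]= b@ [[-0.08, 0.18, -0.04], [0.07, -0.29, 0.15]]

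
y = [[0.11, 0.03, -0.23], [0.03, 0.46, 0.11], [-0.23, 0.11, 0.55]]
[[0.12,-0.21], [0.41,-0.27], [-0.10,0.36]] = y @ [[-0.21, -0.44], [1.02, -0.71], [-0.47, 0.61]]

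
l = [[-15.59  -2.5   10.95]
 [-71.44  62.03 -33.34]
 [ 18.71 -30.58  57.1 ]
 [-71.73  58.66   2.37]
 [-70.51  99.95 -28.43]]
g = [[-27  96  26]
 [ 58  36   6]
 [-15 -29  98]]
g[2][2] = 98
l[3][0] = -71.73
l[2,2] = 57.1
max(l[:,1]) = 99.95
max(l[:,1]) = 99.95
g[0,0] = -27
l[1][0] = -71.44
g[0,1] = 96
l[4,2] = -28.43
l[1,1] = 62.03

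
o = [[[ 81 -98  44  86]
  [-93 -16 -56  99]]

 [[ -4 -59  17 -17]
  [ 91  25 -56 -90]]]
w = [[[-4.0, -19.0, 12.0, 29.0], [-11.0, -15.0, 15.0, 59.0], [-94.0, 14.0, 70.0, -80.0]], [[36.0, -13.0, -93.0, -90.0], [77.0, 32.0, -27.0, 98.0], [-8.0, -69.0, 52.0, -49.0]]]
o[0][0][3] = 86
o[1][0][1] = -59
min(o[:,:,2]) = -56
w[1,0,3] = -90.0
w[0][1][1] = -15.0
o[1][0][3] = -17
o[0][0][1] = -98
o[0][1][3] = 99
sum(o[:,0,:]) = 50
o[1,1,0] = 91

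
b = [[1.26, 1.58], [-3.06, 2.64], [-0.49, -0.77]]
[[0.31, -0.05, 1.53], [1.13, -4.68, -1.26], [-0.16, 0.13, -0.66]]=b @ [[-0.12, 0.89, 0.74],[0.29, -0.74, 0.38]]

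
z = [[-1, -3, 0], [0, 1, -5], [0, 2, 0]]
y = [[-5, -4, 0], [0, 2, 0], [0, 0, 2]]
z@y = [[5, -2, 0], [0, 2, -10], [0, 4, 0]]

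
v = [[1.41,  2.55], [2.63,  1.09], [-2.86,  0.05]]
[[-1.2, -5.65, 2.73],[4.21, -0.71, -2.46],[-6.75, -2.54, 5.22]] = v @ [[2.33, 0.84, -1.79], [-1.76, -2.68, 2.06]]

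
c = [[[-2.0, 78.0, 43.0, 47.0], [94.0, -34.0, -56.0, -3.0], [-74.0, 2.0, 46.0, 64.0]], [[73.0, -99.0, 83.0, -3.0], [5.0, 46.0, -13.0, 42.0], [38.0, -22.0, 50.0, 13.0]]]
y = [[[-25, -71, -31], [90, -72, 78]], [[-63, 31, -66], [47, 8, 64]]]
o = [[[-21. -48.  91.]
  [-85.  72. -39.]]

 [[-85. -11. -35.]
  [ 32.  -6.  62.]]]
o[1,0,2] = -35.0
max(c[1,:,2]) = 83.0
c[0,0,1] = 78.0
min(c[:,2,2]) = 46.0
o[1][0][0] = -85.0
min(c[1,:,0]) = 5.0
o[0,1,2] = -39.0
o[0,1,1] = 72.0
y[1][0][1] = 31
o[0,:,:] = [[-21.0, -48.0, 91.0], [-85.0, 72.0, -39.0]]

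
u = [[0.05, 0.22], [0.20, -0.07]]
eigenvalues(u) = [0.21, -0.23]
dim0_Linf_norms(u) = [0.2, 0.22]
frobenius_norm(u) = 0.31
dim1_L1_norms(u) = [0.27, 0.27]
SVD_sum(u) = [[-0.05, 0.19], [0.03, -0.11]] + [[0.10, 0.03], [0.17, 0.04]]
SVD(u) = [[-0.86, 0.51], [0.51, 0.86]] @ diag([0.2325454323021465, 0.20426116105468461]) @ [[0.25, -0.97], [0.97, 0.25]]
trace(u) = -0.02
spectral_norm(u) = 0.23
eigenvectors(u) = [[0.81, -0.62], [0.58, 0.78]]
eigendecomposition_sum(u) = [[0.13, 0.1], [0.10, 0.08]] + [[-0.08,0.12], [0.1,-0.15]]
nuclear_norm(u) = 0.44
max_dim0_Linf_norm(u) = 0.22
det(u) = -0.05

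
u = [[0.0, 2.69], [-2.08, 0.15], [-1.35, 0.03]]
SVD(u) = [[-0.95, 0.31], [-0.27, -0.80], [-0.15, -0.52]] @ diag([2.713288456328556, 2.4589562323787306]) @ [[0.28, -0.96], [0.96, 0.28]]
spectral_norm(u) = 2.71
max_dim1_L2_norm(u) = 2.69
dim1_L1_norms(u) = [2.69, 2.23, 1.38]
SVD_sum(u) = [[-0.72, 2.48], [-0.20, 0.70], [-0.11, 0.39]] + [[0.72, 0.21], [-1.88, -0.55], [-1.24, -0.36]]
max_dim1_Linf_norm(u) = 2.69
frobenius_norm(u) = 3.66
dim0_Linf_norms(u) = [2.08, 2.69]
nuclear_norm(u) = 5.17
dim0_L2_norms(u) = [2.48, 2.69]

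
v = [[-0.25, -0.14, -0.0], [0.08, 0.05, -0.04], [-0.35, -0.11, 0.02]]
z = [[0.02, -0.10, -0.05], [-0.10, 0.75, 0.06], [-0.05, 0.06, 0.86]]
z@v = [[0.0,  -0.0,  0.0], [0.06,  0.04,  -0.03], [-0.28,  -0.08,  0.01]]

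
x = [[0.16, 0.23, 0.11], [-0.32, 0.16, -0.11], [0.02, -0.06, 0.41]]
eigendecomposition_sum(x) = [[(0.08+0.13j), (0.12-0.06j), 0.05-0.03j], [-0.14+0.09j, 0.07+0.13j, 0.04+0.05j], [-0.02-0.01j, (-0.01+0.02j), -0.00+0.01j]] + [[(0.08-0.13j), 0.12+0.06j, (0.05+0.03j)], [(-0.14-0.09j), (0.07-0.13j), (0.04-0.05j)], [(-0.02+0.01j), -0.01-0.02j, -0.00-0.01j]] + [[-0j, (-0-0j), (0.01-0j)], [-0.03+0.00j, (0.01+0j), (-0.18+0j)], [(0.07-0j), -0.03-0.00j, 0.42-0.00j]]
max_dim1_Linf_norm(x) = 0.41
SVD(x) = [[-0.29, 0.01, 0.96], [0.58, 0.79, 0.17], [-0.76, 0.61, -0.24]] @ diag([0.48227446163971377, 0.3048612931496237, 0.2779765018652899]) @ [[-0.52, 0.15, -0.84], [-0.79, 0.30, 0.54], [0.33, 0.94, -0.04]]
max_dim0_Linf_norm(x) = 0.41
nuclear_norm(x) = 1.07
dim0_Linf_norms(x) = [0.32, 0.23, 0.41]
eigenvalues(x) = [(0.15+0.27j), (0.15-0.27j), (0.44+0j)]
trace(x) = 0.73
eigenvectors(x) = [[-0.01+0.66j, (-0.01-0.66j), 0.03+0.00j], [(-0.74+0j), -0.74-0.00j, -0.40+0.00j], [-0.06-0.11j, (-0.06+0.11j), 0.92+0.00j]]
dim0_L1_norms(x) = [0.5, 0.45, 0.63]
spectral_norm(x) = 0.48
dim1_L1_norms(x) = [0.5, 0.59, 0.49]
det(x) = 0.04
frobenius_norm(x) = 0.63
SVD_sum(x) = [[0.07, -0.02, 0.12],[-0.15, 0.04, -0.24],[0.19, -0.05, 0.31]] + [[-0.0, 0.00, 0.0],[-0.19, 0.07, 0.13],[-0.15, 0.06, 0.10]] + [[0.09, 0.25, -0.01], [0.02, 0.05, -0.0], [-0.02, -0.06, 0.00]]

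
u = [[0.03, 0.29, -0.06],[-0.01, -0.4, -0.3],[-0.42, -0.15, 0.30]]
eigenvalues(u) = [(0.49+0j), (-0.28+0.09j), (-0.28-0.09j)]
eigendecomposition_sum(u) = [[0.10-0.00j,0.05-0.00j,(-0.11-0j)], [(0.1-0j),0.05-0.00j,(-0.11-0j)], [-0.30+0.00j,-0.16+0.00j,(0.34+0j)]] + [[-0.04+0.28j, (0.12+0.34j), 0.03+0.21j], [-0.06-0.29j, -0.23-0.29j, -0.09-0.19j], [-0.06+0.12j, 0.00+0.17j, -0.02+0.10j]] + [[(-0.04-0.28j), (0.12-0.34j), 0.03-0.21j], [-0.06+0.29j, (-0.23+0.29j), -0.09+0.19j], [-0.06-0.12j, -0.17j, -0.02-0.10j]]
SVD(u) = [[-0.40, 0.28, 0.87], [0.25, -0.88, 0.40], [0.88, 0.38, 0.28]] @ diag([0.5612352906434676, 0.5413834515807002, 0.13971008156504006]) @ [[-0.69, -0.62, 0.38],  [-0.26, 0.70, 0.67],  [-0.68, 0.36, -0.64]]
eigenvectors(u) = [[0.31+0.00j,  -0.63-0.21j,  -0.63+0.21j],[0.30+0.00j,  (0.68+0j),  (0.68-0j)],[(-0.9+0j),  (-0.25-0.19j),  -0.25+0.19j]]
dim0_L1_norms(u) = [0.46, 0.84, 0.66]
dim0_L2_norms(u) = [0.42, 0.52, 0.43]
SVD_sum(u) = [[0.15,0.14,-0.08],[-0.1,-0.09,0.05],[-0.34,-0.31,0.19]] + [[-0.04, 0.11, 0.10], [0.13, -0.33, -0.32], [-0.05, 0.14, 0.14]] + [[-0.08, 0.04, -0.08], [-0.04, 0.02, -0.04], [-0.03, 0.01, -0.02]]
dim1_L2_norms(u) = [0.3, 0.5, 0.54]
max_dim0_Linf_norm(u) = 0.42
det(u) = 0.04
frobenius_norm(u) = 0.79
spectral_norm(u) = 0.56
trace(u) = -0.07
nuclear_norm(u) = 1.24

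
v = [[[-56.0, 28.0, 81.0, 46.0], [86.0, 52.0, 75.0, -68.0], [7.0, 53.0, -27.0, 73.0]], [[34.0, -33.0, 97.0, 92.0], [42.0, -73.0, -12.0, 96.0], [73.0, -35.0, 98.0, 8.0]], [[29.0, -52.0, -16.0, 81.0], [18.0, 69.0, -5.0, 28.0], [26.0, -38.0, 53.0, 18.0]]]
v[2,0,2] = -16.0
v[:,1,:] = [[86.0, 52.0, 75.0, -68.0], [42.0, -73.0, -12.0, 96.0], [18.0, 69.0, -5.0, 28.0]]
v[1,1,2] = -12.0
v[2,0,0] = 29.0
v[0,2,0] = 7.0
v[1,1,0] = 42.0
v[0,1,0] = 86.0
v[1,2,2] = 98.0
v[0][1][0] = 86.0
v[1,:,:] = [[34.0, -33.0, 97.0, 92.0], [42.0, -73.0, -12.0, 96.0], [73.0, -35.0, 98.0, 8.0]]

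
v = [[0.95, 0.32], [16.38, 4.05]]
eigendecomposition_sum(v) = [[-0.21,0.02],[0.78,-0.06]] + [[1.16, 0.30], [15.60, 4.11]]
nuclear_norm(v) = 16.99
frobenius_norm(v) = 16.90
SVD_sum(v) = [[0.97, 0.24], [16.38, 4.05]] + [[-0.02, 0.08], [0.0, -0.00]]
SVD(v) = [[-0.06, -1.00], [-1.0, 0.06]] @ diag([16.902810342573893, 0.08247740888913493]) @ [[-0.97, -0.24], [0.24, -0.97]]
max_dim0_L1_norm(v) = 17.33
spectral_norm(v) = 16.90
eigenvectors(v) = [[-0.25, -0.07], [0.97, -1.0]]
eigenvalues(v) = [-0.26, 5.26]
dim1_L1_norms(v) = [1.27, 20.43]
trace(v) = 5.00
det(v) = -1.39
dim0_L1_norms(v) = [17.33, 4.37]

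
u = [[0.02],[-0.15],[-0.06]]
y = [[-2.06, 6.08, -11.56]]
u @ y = [[-0.04, 0.12, -0.23], [0.31, -0.91, 1.73], [0.12, -0.36, 0.69]]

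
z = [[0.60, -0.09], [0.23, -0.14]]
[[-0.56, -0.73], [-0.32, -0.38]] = z@[[-0.79, -1.06], [1.00, 1.00]]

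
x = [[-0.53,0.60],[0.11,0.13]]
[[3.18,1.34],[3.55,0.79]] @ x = [[-1.54, 2.08],[-1.79, 2.23]]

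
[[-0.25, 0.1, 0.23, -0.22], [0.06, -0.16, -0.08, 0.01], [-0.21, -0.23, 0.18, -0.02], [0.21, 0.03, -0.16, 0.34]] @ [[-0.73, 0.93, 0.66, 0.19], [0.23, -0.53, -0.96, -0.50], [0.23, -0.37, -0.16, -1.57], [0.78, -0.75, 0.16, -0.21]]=[[0.09,  -0.21,  -0.33,  -0.41], [-0.09,  0.16,  0.21,  0.21], [0.13,  -0.12,  0.05,  -0.20], [0.08,  -0.02,  0.19,  0.2]]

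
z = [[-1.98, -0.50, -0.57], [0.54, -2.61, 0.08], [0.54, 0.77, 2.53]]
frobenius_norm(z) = 4.35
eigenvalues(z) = [(2.46+0j), (-2.26+0.31j), (-2.26-0.31j)]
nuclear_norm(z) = 7.29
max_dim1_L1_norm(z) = 3.84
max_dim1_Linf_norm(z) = 2.61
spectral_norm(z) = 3.13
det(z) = 12.82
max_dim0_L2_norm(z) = 2.77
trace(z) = -2.06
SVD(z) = [[0.44, 0.37, -0.82],[0.46, -0.87, -0.15],[-0.77, -0.31, -0.55]] @ diag([3.1347035081779433, 2.546975156629338, 1.6054131765155817]) @ [[-0.33, -0.64, -0.69], [-0.54, 0.73, -0.42], [0.77, 0.23, -0.59]]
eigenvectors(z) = [[0.13+0.00j, (-0.5-0.42j), (-0.5+0.42j)], [(-0+0j), (-0.73+0j), -0.73-0.00j], [-0.99+0.00j, (0.17+0.06j), (0.17-0.06j)]]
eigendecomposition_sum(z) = [[(-0.04+0j), -0.04-0.00j, (-0.32+0j)],[-0j, 0j, (0.01-0j)],[(0.35-0j), (0.35+0j), (2.51-0j)]] + [[-0.97+1.51j,-0.23-1.53j,-0.12+0.20j], [0.27+1.99j,-1.31-1.14j,0.04+0.26j], [0.10-0.48j,0.21+0.37j,0.01-0.06j]] + [[-0.97-1.51j, -0.23+1.53j, -0.12-0.20j],[(0.27-1.99j), -1.31+1.14j, 0.04-0.26j],[0.10+0.48j, (0.21-0.37j), (0.01+0.06j)]]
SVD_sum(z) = [[-0.45,-0.88,-0.94], [-0.48,-0.93,-1.00], [0.8,1.56,1.67]] + [[-0.51, 0.69, -0.40], [1.2, -1.62, 0.94], [0.43, -0.58, 0.34]] + [[-1.02, -0.31, 0.77], [-0.19, -0.06, 0.14], [-0.69, -0.21, 0.52]]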